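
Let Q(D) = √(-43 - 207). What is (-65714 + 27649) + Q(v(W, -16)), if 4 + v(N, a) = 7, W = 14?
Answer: -38065 + 5*I*√10 ≈ -38065.0 + 15.811*I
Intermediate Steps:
v(N, a) = 3 (v(N, a) = -4 + 7 = 3)
Q(D) = 5*I*√10 (Q(D) = √(-250) = 5*I*√10)
(-65714 + 27649) + Q(v(W, -16)) = (-65714 + 27649) + 5*I*√10 = -38065 + 5*I*√10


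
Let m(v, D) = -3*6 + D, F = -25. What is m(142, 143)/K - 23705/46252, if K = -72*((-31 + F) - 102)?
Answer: -65971645/131540688 ≈ -0.50153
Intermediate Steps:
m(v, D) = -18 + D
K = 11376 (K = -72*((-31 - 25) - 102) = -72*(-56 - 102) = -72*(-158) = 11376)
m(142, 143)/K - 23705/46252 = (-18 + 143)/11376 - 23705/46252 = 125*(1/11376) - 23705*1/46252 = 125/11376 - 23705/46252 = -65971645/131540688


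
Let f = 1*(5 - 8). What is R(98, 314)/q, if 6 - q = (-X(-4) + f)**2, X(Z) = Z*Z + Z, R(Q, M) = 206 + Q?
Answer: -304/219 ≈ -1.3881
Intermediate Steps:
f = -3 (f = 1*(-3) = -3)
X(Z) = Z + Z**2 (X(Z) = Z**2 + Z = Z + Z**2)
q = -219 (q = 6 - (-(-4)*(1 - 4) - 3)**2 = 6 - (-(-4)*(-3) - 3)**2 = 6 - (-1*12 - 3)**2 = 6 - (-12 - 3)**2 = 6 - 1*(-15)**2 = 6 - 1*225 = 6 - 225 = -219)
R(98, 314)/q = (206 + 98)/(-219) = 304*(-1/219) = -304/219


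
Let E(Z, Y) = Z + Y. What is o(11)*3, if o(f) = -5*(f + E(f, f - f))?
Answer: -330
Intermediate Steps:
E(Z, Y) = Y + Z
o(f) = -10*f (o(f) = -5*(f + ((f - f) + f)) = -5*(f + (0 + f)) = -5*(f + f) = -10*f)
o(11)*3 = -10*11*3 = -110*3 = -330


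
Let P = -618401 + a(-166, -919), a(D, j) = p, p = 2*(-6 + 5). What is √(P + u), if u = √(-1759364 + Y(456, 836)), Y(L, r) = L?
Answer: √(-618403 + 2*I*√439727) ≈ 0.843 + 786.39*I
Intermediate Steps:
p = -2 (p = 2*(-1) = -2)
a(D, j) = -2
u = 2*I*√439727 (u = √(-1759364 + 456) = √(-1758908) = 2*I*√439727 ≈ 1326.2*I)
P = -618403 (P = -618401 - 2 = -618403)
√(P + u) = √(-618403 + 2*I*√439727)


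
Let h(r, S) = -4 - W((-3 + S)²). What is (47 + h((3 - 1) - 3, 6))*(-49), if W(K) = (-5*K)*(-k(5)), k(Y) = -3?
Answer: -8722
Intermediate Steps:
W(K) = -15*K (W(K) = (-5*K)*(-1*(-3)) = -5*K*3 = -15*K)
h(r, S) = -4 + 15*(-3 + S)² (h(r, S) = -4 - (-15)*(-3 + S)² = -4 + 15*(-3 + S)²)
(47 + h((3 - 1) - 3, 6))*(-49) = (47 + (-4 + 15*(-3 + 6)²))*(-49) = (47 + (-4 + 15*3²))*(-49) = (47 + (-4 + 15*9))*(-49) = (47 + (-4 + 135))*(-49) = (47 + 131)*(-49) = 178*(-49) = -8722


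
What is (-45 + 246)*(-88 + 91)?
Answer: 603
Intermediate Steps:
(-45 + 246)*(-88 + 91) = 201*3 = 603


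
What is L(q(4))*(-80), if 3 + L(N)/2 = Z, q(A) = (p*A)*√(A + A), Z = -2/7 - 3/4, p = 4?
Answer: 4520/7 ≈ 645.71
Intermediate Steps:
Z = -29/28 (Z = -2*⅐ - 3*¼ = -2/7 - ¾ = -29/28 ≈ -1.0357)
q(A) = 4*√2*A^(3/2) (q(A) = (4*A)*√(A + A) = (4*A)*√(2*A) = (4*A)*(√2*√A) = 4*√2*A^(3/2))
L(N) = -113/14 (L(N) = -6 + 2*(-29/28) = -6 - 29/14 = -113/14)
L(q(4))*(-80) = -113/14*(-80) = 4520/7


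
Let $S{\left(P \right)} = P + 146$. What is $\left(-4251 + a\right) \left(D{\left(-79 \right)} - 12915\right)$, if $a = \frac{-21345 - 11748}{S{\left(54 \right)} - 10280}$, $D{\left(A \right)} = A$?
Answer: $\frac{30909107171}{560} \approx 5.5195 \cdot 10^{7}$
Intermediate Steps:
$S{\left(P \right)} = 146 + P$
$a = \frac{3677}{1120}$ ($a = \frac{-21345 - 11748}{\left(146 + 54\right) - 10280} = - \frac{33093}{200 - 10280} = - \frac{33093}{-10080} = \left(-33093\right) \left(- \frac{1}{10080}\right) = \frac{3677}{1120} \approx 3.283$)
$\left(-4251 + a\right) \left(D{\left(-79 \right)} - 12915\right) = \left(-4251 + \frac{3677}{1120}\right) \left(-79 - 12915\right) = \left(- \frac{4757443}{1120}\right) \left(-12994\right) = \frac{30909107171}{560}$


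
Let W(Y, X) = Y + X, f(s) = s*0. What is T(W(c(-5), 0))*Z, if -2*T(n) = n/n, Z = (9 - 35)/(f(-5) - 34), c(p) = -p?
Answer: -13/34 ≈ -0.38235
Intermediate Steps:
f(s) = 0
W(Y, X) = X + Y
Z = 13/17 (Z = (9 - 35)/(0 - 34) = -26/(-34) = -26*(-1/34) = 13/17 ≈ 0.76471)
T(n) = -½ (T(n) = -n/(2*n) = -½*1 = -½)
T(W(c(-5), 0))*Z = -½*13/17 = -13/34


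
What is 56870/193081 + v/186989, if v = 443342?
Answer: 96234981132/36104023109 ≈ 2.6655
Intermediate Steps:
56870/193081 + v/186989 = 56870/193081 + 443342/186989 = 96234981132/36104023109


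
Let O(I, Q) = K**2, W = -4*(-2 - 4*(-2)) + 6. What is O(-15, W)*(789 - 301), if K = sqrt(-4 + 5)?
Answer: 488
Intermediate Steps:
K = 1 (K = sqrt(1) = 1)
W = -18 (W = -4*(-2 + 8) + 6 = -4*6 + 6 = -24 + 6 = -18)
O(I, Q) = 1 (O(I, Q) = 1**2 = 1)
O(-15, W)*(789 - 301) = 1*(789 - 301) = 1*488 = 488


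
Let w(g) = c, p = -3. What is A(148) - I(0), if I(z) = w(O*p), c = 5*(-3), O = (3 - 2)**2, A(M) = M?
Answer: 163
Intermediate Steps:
O = 1 (O = 1**2 = 1)
c = -15
w(g) = -15
I(z) = -15
A(148) - I(0) = 148 - 1*(-15) = 148 + 15 = 163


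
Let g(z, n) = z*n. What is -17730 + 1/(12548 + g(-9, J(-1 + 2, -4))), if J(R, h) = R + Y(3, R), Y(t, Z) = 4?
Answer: -221678189/12503 ≈ -17730.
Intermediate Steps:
J(R, h) = 4 + R (J(R, h) = R + 4 = 4 + R)
g(z, n) = n*z
-17730 + 1/(12548 + g(-9, J(-1 + 2, -4))) = -17730 + 1/(12548 + (4 + (-1 + 2))*(-9)) = -17730 + 1/(12548 + (4 + 1)*(-9)) = -17730 + 1/(12548 + 5*(-9)) = -17730 + 1/(12548 - 45) = -17730 + 1/12503 = -221678189/12503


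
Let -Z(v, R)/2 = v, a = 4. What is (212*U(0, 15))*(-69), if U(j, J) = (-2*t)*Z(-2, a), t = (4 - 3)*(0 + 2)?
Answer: 234048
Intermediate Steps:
t = 2 (t = 1*2 = 2)
Z(v, R) = -2*v
U(j, J) = -16 (U(j, J) = (-2*2)*(-2*(-2)) = -4*4 = -16)
(212*U(0, 15))*(-69) = (212*(-16))*(-69) = -3392*(-69) = 234048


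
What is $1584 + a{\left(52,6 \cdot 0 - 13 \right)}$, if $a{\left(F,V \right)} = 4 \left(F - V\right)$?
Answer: $1844$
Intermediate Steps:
$a{\left(F,V \right)} = - 4 V + 4 F$
$1584 + a{\left(52,6 \cdot 0 - 13 \right)} = 1584 + \left(- 4 \left(6 \cdot 0 - 13\right) + 4 \cdot 52\right) = 1584 + \left(- 4 \left(0 - 13\right) + 208\right) = 1584 + \left(\left(-4\right) \left(-13\right) + 208\right) = 1584 + \left(52 + 208\right) = 1584 + 260 = 1844$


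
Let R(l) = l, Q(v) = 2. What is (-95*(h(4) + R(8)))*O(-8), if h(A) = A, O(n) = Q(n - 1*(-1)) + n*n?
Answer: -75240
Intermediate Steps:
O(n) = 2 + n² (O(n) = 2 + n*n = 2 + n²)
(-95*(h(4) + R(8)))*O(-8) = (-95*(4 + 8))*(2 + (-8)²) = (-95*12)*(2 + 64) = -1140*66 = -75240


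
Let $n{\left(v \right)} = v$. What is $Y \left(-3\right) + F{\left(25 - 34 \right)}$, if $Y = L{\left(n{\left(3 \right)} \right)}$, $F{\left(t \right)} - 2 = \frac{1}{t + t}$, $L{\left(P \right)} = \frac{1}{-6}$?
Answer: $\frac{22}{9} \approx 2.4444$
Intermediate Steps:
$L{\left(P \right)} = - \frac{1}{6}$
$F{\left(t \right)} = 2 + \frac{1}{2 t}$ ($F{\left(t \right)} = 2 + \frac{1}{t + t} = 2 + \frac{1}{2 t}$)
$Y = - \frac{1}{6} \approx -0.16667$
$Y \left(-3\right) + F{\left(25 - 34 \right)} = \left(- \frac{1}{6}\right) \left(-3\right) + \left(2 + \frac{1}{2 \left(25 - 34\right)}\right) = \frac{1}{2} + \left(2 + \frac{1}{2 \left(-9\right)}\right) = \frac{1}{2} + \left(2 + \frac{1}{2} \left(- \frac{1}{9}\right)\right) = \frac{1}{2} + \left(2 - \frac{1}{18}\right) = \frac{1}{2} + \frac{35}{18} = \frac{22}{9}$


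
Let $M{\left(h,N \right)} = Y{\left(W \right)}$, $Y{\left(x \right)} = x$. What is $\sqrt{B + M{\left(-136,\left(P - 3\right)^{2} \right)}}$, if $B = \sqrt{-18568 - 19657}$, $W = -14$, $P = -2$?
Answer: $\sqrt{-14 + 5 i \sqrt{1529}} \approx 9.5397 + 10.247 i$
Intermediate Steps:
$M{\left(h,N \right)} = -14$
$B = 5 i \sqrt{1529}$ ($B = \sqrt{-38225} = 5 i \sqrt{1529} \approx 195.51 i$)
$\sqrt{B + M{\left(-136,\left(P - 3\right)^{2} \right)}} = \sqrt{5 i \sqrt{1529} - 14} = \sqrt{-14 + 5 i \sqrt{1529}}$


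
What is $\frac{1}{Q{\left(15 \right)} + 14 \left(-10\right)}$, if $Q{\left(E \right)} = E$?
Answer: $- \frac{1}{125} \approx -0.008$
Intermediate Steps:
$\frac{1}{Q{\left(15 \right)} + 14 \left(-10\right)} = \frac{1}{15 + 14 \left(-10\right)} = \frac{1}{15 - 140} = \frac{1}{-125} = - \frac{1}{125}$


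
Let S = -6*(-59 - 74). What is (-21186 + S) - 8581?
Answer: -28969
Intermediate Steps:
S = 798 (S = -6*(-133) = 798)
(-21186 + S) - 8581 = (-21186 + 798) - 8581 = -20388 - 8581 = -28969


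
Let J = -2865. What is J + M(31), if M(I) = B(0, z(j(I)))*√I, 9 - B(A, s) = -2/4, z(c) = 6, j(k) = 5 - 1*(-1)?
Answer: -2865 + 19*√31/2 ≈ -2812.1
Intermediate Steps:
j(k) = 6 (j(k) = 5 + 1 = 6)
B(A, s) = 19/2 (B(A, s) = 9 - (-2)/4 = 9 - 1*(-½) = 9 + ½ = 19/2)
M(I) = 19*√I/2
J + M(31) = -2865 + 19*√31/2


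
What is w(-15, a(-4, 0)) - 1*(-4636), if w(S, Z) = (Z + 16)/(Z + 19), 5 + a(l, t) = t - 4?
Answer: 46367/10 ≈ 4636.7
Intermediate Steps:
a(l, t) = -9 + t (a(l, t) = -5 + (t - 4) = -5 + (-4 + t) = -9 + t)
w(S, Z) = (16 + Z)/(19 + Z)
w(-15, a(-4, 0)) - 1*(-4636) = (16 + (-9 + 0))/(19 + (-9 + 0)) - 1*(-4636) = (16 - 9)/(19 - 9) + 4636 = 7/10 + 4636 = 46367/10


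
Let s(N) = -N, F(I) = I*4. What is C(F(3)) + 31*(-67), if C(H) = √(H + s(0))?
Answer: -2077 + 2*√3 ≈ -2073.5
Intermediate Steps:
F(I) = 4*I
C(H) = √H (C(H) = √(H - 1*0) = √(H + 0) = √H)
C(F(3)) + 31*(-67) = √(4*3) + 31*(-67) = √12 - 2077 = 2*√3 - 2077 = -2077 + 2*√3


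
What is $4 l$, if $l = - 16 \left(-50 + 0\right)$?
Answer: $3200$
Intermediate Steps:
$l = 800$ ($l = \left(-16\right) \left(-50\right) = 800$)
$4 l = 4 \cdot 800 = 3200$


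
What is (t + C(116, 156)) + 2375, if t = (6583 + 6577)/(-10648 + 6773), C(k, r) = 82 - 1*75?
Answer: 1843418/775 ≈ 2378.6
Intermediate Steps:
C(k, r) = 7 (C(k, r) = 82 - 75 = 7)
t = -2632/775 (t = 13160/(-3875) = 13160*(-1/3875) = -2632/775 ≈ -3.3961)
(t + C(116, 156)) + 2375 = (-2632/775 + 7) + 2375 = 2793/775 + 2375 = 1843418/775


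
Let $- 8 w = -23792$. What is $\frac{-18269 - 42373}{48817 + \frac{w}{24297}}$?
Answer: $- \frac{1473418674}{1186109623} \approx -1.2422$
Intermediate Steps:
$w = 2974$ ($w = \left(- \frac{1}{8}\right) \left(-23792\right) = 2974$)
$\frac{-18269 - 42373}{48817 + \frac{w}{24297}} = \frac{-18269 - 42373}{48817 + \frac{2974}{24297}} = - \frac{60642}{48817 + 2974 \cdot \frac{1}{24297}} = - \frac{60642}{48817 + \frac{2974}{24297}} = - \frac{60642}{\frac{1186109623}{24297}} = \left(-60642\right) \frac{24297}{1186109623} = - \frac{1473418674}{1186109623}$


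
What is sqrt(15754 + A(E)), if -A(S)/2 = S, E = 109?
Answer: 4*sqrt(971) ≈ 124.64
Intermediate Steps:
A(S) = -2*S
sqrt(15754 + A(E)) = sqrt(15754 - 2*109) = sqrt(15754 - 218) = sqrt(15536) = 4*sqrt(971)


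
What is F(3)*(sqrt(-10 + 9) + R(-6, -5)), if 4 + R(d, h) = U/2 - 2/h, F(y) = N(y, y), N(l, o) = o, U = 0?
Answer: -54/5 + 3*I ≈ -10.8 + 3.0*I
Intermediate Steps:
F(y) = y
R(d, h) = -4 - 2/h (R(d, h) = -4 + (0/2 - 2/h) = -4 + (0*(1/2) - 2/h) = -4 + (0 - 2/h) = -4 - 2/h)
F(3)*(sqrt(-10 + 9) + R(-6, -5)) = 3*(sqrt(-10 + 9) + (-4 - 2/(-5))) = 3*(sqrt(-1) + (-4 - 2*(-1/5))) = 3*(I + (-4 + 2/5)) = 3*(I - 18/5) = 3*(-18/5 + I) = -54/5 + 3*I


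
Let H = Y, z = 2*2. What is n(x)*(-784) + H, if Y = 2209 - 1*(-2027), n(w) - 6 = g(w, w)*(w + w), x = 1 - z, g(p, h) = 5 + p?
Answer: 8940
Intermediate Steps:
z = 4
x = -3 (x = 1 - 1*4 = 1 - 4 = -3)
n(w) = 6 + 2*w*(5 + w) (n(w) = 6 + (5 + w)*(w + w) = 6 + (5 + w)*(2*w) = 6 + 2*w*(5 + w))
Y = 4236 (Y = 2209 + 2027 = 4236)
H = 4236
n(x)*(-784) + H = (6 + 2*(-3)*(5 - 3))*(-784) + 4236 = (6 + 2*(-3)*2)*(-784) + 4236 = (6 - 12)*(-784) + 4236 = -6*(-784) + 4236 = 4704 + 4236 = 8940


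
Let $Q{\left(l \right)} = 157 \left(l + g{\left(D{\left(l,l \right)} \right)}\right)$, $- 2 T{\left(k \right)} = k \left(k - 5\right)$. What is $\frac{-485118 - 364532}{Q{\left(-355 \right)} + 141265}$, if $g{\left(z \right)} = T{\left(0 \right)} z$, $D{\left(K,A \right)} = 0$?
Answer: $- \frac{84965}{8553} \approx -9.9339$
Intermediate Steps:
$T{\left(k \right)} = - \frac{k \left(-5 + k\right)}{2}$ ($T{\left(k \right)} = - \frac{k \left(k - 5\right)}{2} = - \frac{k \left(-5 + k\right)}{2}$)
$g{\left(z \right)} = 0$ ($g{\left(z \right)} = \frac{1}{2} \cdot 0 \left(5 - 0\right) z = \frac{1}{2} \cdot 0 \left(5 + 0\right) z = \frac{1}{2} \cdot 0 \cdot 5 z = 0 z = 0$)
$Q{\left(l \right)} = 157 l$ ($Q{\left(l \right)} = 157 \left(l + 0\right) = 157 l$)
$\frac{-485118 - 364532}{Q{\left(-355 \right)} + 141265} = \frac{-485118 - 364532}{157 \left(-355\right) + 141265} = - \frac{849650}{-55735 + 141265} = - \frac{849650}{85530} = \left(-849650\right) \frac{1}{85530} = - \frac{84965}{8553}$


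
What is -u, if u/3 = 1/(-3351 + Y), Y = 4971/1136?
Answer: 1136/1267255 ≈ 0.00089643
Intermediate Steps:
Y = 4971/1136 (Y = 4971*(1/1136) = 4971/1136 ≈ 4.3759)
u = -1136/1267255 (u = 3/(-3351 + 4971/1136) = 3/(-3801765/1136) = 3*(-1136/3801765) = -1136/1267255 ≈ -0.00089643)
-u = -1*(-1136/1267255) = 1136/1267255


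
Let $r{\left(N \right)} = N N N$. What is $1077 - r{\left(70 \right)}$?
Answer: $-341923$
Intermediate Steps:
$r{\left(N \right)} = N^{3}$ ($r{\left(N \right)} = N^{2} N = N^{3}$)
$1077 - r{\left(70 \right)} = 1077 - 70^{3} = 1077 - 343000 = -341923$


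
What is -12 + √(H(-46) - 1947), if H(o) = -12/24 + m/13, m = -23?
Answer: -12 + I*√1317706/26 ≈ -12.0 + 44.151*I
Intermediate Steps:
H(o) = -59/26 (H(o) = -12/24 - 23/13 = -12*1/24 - 23*1/13 = -½ - 23/13 = -59/26)
-12 + √(H(-46) - 1947) = -12 + √(-59/26 - 1947) = -12 + √(-50681/26) = -12 + I*√1317706/26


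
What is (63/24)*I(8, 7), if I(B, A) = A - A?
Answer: 0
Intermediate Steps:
I(B, A) = 0
(63/24)*I(8, 7) = (63/24)*0 = ((1/24)*63)*0 = (21/8)*0 = 0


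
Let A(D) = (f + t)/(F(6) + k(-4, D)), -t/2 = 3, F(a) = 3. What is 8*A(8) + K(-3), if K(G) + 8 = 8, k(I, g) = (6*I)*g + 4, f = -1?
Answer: 56/185 ≈ 0.30270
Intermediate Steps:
t = -6 (t = -2*3 = -6)
k(I, g) = 4 + 6*I*g (k(I, g) = 6*I*g + 4 = 4 + 6*I*g)
K(G) = 0 (K(G) = -8 + 8 = 0)
A(D) = -7/(7 - 24*D) (A(D) = (-1 - 6)/(3 + (4 + 6*(-4)*D)) = -7/(3 + (4 - 24*D)) = -7/(7 - 24*D))
8*A(8) + K(-3) = 8*(7/(-7 + 24*8)) + 0 = 8*(7/(-7 + 192)) + 0 = 8*(7/185) + 0 = 56/185 + 0 = 56/185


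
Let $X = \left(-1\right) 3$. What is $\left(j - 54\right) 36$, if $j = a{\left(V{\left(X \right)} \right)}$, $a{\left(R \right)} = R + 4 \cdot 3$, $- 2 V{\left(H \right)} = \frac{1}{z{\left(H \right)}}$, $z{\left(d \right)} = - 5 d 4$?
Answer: $- \frac{15123}{10} \approx -1512.3$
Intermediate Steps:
$z{\left(d \right)} = - 20 d$
$X = -3$
$V{\left(H \right)} = \frac{1}{40 H}$ ($V{\left(H \right)} = - \frac{1}{2 \left(- 20 H\right)} = - \frac{\left(- \frac{1}{20}\right) \frac{1}{H}}{2} = \frac{1}{40 H}$)
$a{\left(R \right)} = 12 + R$ ($a{\left(R \right)} = R + 12 = 12 + R$)
$j = \frac{1439}{120}$ ($j = 12 + \frac{1}{40 \left(-3\right)} = 12 + \frac{1}{40} \left(- \frac{1}{3}\right) = 12 - \frac{1}{120} = \frac{1439}{120} \approx 11.992$)
$\left(j - 54\right) 36 = \left(\frac{1439}{120} - 54\right) 36 = \left(- \frac{5041}{120}\right) 36 = - \frac{15123}{10}$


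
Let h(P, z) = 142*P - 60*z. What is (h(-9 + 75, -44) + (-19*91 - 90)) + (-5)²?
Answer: 10218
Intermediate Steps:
h(P, z) = -60*z + 142*P
(h(-9 + 75, -44) + (-19*91 - 90)) + (-5)² = ((-60*(-44) + 142*(-9 + 75)) + (-19*91 - 90)) + (-5)² = ((2640 + 142*66) + (-1729 - 90)) + 25 = ((2640 + 9372) - 1819) + 25 = (12012 - 1819) + 25 = 10193 + 25 = 10218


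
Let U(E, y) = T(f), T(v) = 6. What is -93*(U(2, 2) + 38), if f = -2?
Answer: -4092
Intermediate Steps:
U(E, y) = 6
-93*(U(2, 2) + 38) = -93*(6 + 38) = -93*44 = -4092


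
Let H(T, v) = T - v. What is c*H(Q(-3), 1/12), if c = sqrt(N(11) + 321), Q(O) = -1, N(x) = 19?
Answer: -13*sqrt(85)/6 ≈ -19.976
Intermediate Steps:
c = 2*sqrt(85) (c = sqrt(19 + 321) = sqrt(340) = 2*sqrt(85) ≈ 18.439)
c*H(Q(-3), 1/12) = (2*sqrt(85))*(-1 - 1/12) = (2*sqrt(85))*(-13/12) = -13*sqrt(85)/6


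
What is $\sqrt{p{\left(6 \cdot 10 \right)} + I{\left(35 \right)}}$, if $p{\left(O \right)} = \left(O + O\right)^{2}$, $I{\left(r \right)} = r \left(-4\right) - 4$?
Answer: $36 \sqrt{11} \approx 119.4$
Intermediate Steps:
$I{\left(r \right)} = -4 - 4 r$ ($I{\left(r \right)} = - 4 r - 4 = -4 - 4 r$)
$p{\left(O \right)} = 4 O^{2}$ ($p{\left(O \right)} = \left(2 O\right)^{2} = 4 O^{2}$)
$\sqrt{p{\left(6 \cdot 10 \right)} + I{\left(35 \right)}} = \sqrt{4 \left(6 \cdot 10\right)^{2} - 144} = \sqrt{4 \cdot 60^{2} - 144} = \sqrt{4 \cdot 3600 - 144} = \sqrt{14400 - 144} = \sqrt{14256} = 36 \sqrt{11}$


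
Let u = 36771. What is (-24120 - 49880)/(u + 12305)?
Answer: -18500/12269 ≈ -1.5079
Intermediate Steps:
(-24120 - 49880)/(u + 12305) = (-24120 - 49880)/(36771 + 12305) = -74000/49076 = -74000*1/49076 = -18500/12269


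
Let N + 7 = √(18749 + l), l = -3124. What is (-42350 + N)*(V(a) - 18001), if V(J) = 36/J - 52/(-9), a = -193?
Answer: 1320088911800/1737 ≈ 7.5998e+8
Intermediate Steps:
N = 118 (N = -7 + √(18749 - 3124) = -7 + √15625 = -7 + 125 = 118)
V(J) = 52/9 + 36/J (V(J) = 36/J - 52*(-⅑) = 36/J + 52/9 = 52/9 + 36/J)
(-42350 + N)*(V(a) - 18001) = (-42350 + 118)*((52/9 + 36/(-193)) - 18001) = -42232*((52/9 + 36*(-1/193)) - 18001) = -42232*((52/9 - 36/193) - 18001) = -42232*(9712/1737 - 18001) = -42232*(-31258025/1737) = 1320088911800/1737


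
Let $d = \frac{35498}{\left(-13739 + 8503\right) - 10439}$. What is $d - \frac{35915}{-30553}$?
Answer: $- \frac{521602769}{478918275} \approx -1.0891$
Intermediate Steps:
$d = - \frac{35498}{15675}$ ($d = \frac{35498}{-5236 - 10439} = \frac{35498}{-15675} = 35498 \left(- \frac{1}{15675}\right) = - \frac{35498}{15675} \approx -2.2646$)
$d - \frac{35915}{-30553} = - \frac{35498}{15675} - \frac{35915}{-30553} = - \frac{35498}{15675} - 35915 \left(- \frac{1}{30553}\right) = - \frac{35498}{15675} - - \frac{35915}{30553} = - \frac{35498}{15675} + \frac{35915}{30553} = - \frac{521602769}{478918275}$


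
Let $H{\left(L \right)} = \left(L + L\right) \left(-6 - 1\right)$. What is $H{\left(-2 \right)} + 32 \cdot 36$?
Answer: $1180$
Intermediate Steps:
$H{\left(L \right)} = - 14 L$ ($H{\left(L \right)} = 2 L \left(-7\right) = - 14 L$)
$H{\left(-2 \right)} + 32 \cdot 36 = \left(-14\right) \left(-2\right) + 32 \cdot 36 = 28 + 1152 = 1180$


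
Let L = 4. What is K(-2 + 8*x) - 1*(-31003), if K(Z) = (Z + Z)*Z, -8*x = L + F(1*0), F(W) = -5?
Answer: 31005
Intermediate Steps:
x = 1/8 (x = -(4 - 5)/8 = -1/8*(-1) = 1/8 ≈ 0.12500)
K(Z) = 2*Z**2 (K(Z) = (2*Z)*Z = 2*Z**2)
K(-2 + 8*x) - 1*(-31003) = 2*(-2 + 8*(1/8))**2 - 1*(-31003) = 2*(-2 + 1)**2 + 31003 = 2*(-1)**2 + 31003 = 2*1 + 31003 = 2 + 31003 = 31005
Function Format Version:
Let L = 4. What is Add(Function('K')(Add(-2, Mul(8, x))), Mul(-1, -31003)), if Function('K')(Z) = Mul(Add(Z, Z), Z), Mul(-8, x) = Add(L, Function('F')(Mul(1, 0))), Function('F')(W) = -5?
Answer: 31005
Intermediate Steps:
x = Rational(1, 8) (x = Mul(Rational(-1, 8), Add(4, -5)) = Mul(Rational(-1, 8), -1) = Rational(1, 8) ≈ 0.12500)
Function('K')(Z) = Mul(2, Pow(Z, 2)) (Function('K')(Z) = Mul(Mul(2, Z), Z) = Mul(2, Pow(Z, 2)))
Add(Function('K')(Add(-2, Mul(8, x))), Mul(-1, -31003)) = Add(Mul(2, Pow(Add(-2, Mul(8, Rational(1, 8))), 2)), Mul(-1, -31003)) = Add(Mul(2, Pow(Add(-2, 1), 2)), 31003) = Add(Mul(2, Pow(-1, 2)), 31003) = Add(Mul(2, 1), 31003) = Add(2, 31003) = 31005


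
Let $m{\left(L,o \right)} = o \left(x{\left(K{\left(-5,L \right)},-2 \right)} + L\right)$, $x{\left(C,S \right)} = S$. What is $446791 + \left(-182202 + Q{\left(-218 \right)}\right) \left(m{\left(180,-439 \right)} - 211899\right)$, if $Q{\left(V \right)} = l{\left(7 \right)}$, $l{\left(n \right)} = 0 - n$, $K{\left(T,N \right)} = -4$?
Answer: $52848527360$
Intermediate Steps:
$l{\left(n \right)} = - n$
$m{\left(L,o \right)} = o \left(-2 + L\right)$
$Q{\left(V \right)} = -7$ ($Q{\left(V \right)} = \left(-1\right) 7 = -7$)
$446791 + \left(-182202 + Q{\left(-218 \right)}\right) \left(m{\left(180,-439 \right)} - 211899\right) = 446791 + \left(-182202 - 7\right) \left(- 439 \left(-2 + 180\right) - 211899\right) = 446791 - 182209 \left(\left(-439\right) 178 - 211899\right) = 446791 - 182209 \left(-78142 - 211899\right) = 446791 - -52848080569 = 446791 + 52848080569 = 52848527360$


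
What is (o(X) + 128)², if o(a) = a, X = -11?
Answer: 13689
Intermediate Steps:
(o(X) + 128)² = (-11 + 128)² = 117² = 13689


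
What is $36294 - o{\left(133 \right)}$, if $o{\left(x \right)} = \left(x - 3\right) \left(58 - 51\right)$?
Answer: $35384$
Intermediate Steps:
$o{\left(x \right)} = -21 + 7 x$ ($o{\left(x \right)} = \left(-3 + x\right) 7 = -21 + 7 x$)
$36294 - o{\left(133 \right)} = 36294 - \left(-21 + 7 \cdot 133\right) = 36294 - \left(-21 + 931\right) = 36294 - 910 = 35384$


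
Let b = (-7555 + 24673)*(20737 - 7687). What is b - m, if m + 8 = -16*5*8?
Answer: 223390548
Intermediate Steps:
b = 223389900 (b = 17118*13050 = 223389900)
m = -648 (m = -8 - 16*5*8 = -8 - 80*8 = -8 - 640 = -648)
b - m = 223389900 - 1*(-648) = 223389900 + 648 = 223390548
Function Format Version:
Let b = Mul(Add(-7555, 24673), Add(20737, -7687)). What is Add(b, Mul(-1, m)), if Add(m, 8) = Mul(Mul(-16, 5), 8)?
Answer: 223390548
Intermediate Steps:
b = 223389900 (b = Mul(17118, 13050) = 223389900)
m = -648 (m = Add(-8, Mul(Mul(-16, 5), 8)) = Add(-8, Mul(-80, 8)) = Add(-8, -640) = -648)
Add(b, Mul(-1, m)) = Add(223389900, Mul(-1, -648)) = Add(223389900, 648) = 223390548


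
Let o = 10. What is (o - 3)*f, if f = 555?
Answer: 3885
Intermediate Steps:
(o - 3)*f = (10 - 3)*555 = 7*555 = 3885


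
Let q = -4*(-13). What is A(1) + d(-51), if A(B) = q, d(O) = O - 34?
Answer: -33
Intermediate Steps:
d(O) = -34 + O
q = 52
A(B) = 52
A(1) + d(-51) = 52 + (-34 - 51) = 52 - 85 = -33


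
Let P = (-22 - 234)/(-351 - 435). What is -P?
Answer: -128/393 ≈ -0.32570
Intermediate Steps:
P = 128/393 (P = -256/(-786) = -256*(-1/786) = 128/393 ≈ 0.32570)
-P = -1*128/393 = -128/393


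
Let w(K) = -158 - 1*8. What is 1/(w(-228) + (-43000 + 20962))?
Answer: -1/22204 ≈ -4.5037e-5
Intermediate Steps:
w(K) = -166 (w(K) = -158 - 8 = -166)
1/(w(-228) + (-43000 + 20962)) = 1/(-166 + (-43000 + 20962)) = 1/(-166 - 22038) = 1/(-22204) = -1/22204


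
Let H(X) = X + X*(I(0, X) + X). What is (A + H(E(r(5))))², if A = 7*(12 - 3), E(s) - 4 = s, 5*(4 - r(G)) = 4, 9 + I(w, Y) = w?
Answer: 2047761/625 ≈ 3276.4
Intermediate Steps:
I(w, Y) = -9 + w
r(G) = 16/5 (r(G) = 4 - ⅕*4 = 4 - ⅘ = 16/5)
E(s) = 4 + s
H(X) = X + X*(-9 + X) (H(X) = X + X*((-9 + 0) + X) = X + X*(-9 + X))
A = 63 (A = 7*9 = 63)
(A + H(E(r(5))))² = (63 + (4 + 16/5)*(-8 + (4 + 16/5)))² = (63 + 36*(-8 + 36/5)/5)² = (63 + (36/5)*(-⅘))² = (63 - 144/25)² = (1431/25)² = 2047761/625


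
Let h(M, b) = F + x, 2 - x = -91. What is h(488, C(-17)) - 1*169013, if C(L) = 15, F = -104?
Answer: -169024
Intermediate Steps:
x = 93 (x = 2 - 1*(-91) = 2 + 91 = 93)
h(M, b) = -11 (h(M, b) = -104 + 93 = -11)
h(488, C(-17)) - 1*169013 = -11 - 1*169013 = -11 - 169013 = -169024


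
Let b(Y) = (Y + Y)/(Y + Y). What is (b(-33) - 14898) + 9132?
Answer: -5765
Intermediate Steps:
b(Y) = 1 (b(Y) = (2*Y)/((2*Y)) = (2*Y)*(1/(2*Y)) = 1)
(b(-33) - 14898) + 9132 = (1 - 14898) + 9132 = -14897 + 9132 = -5765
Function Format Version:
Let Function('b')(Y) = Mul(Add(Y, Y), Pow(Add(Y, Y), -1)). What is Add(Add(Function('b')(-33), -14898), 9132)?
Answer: -5765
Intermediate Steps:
Function('b')(Y) = 1 (Function('b')(Y) = Mul(Mul(2, Y), Pow(Mul(2, Y), -1)) = Mul(Mul(2, Y), Mul(Rational(1, 2), Pow(Y, -1))) = 1)
Add(Add(Function('b')(-33), -14898), 9132) = Add(Add(1, -14898), 9132) = Add(-14897, 9132) = -5765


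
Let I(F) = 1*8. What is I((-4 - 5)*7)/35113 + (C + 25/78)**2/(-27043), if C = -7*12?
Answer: -114966021037/444394482012 ≈ -0.25870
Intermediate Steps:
C = -84
I(F) = 8
I((-4 - 5)*7)/35113 + (C + 25/78)**2/(-27043) = 8/35113 + (-84 + 25/78)**2/(-27043) = 8*(1/35113) + (-84 + 25*(1/78))**2*(-1/27043) = 8/35113 + (-84 + 25/78)**2*(-1/27043) = 8/35113 + (-6527/78)**2*(-1/27043) = 8/35113 + (42601729/6084)*(-1/27043) = 8/35113 - 42601729/164529612 = -114966021037/444394482012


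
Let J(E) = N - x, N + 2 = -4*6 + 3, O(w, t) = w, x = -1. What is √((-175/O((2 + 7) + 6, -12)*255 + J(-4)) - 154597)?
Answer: I*√157594 ≈ 396.98*I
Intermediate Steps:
N = -23 (N = -2 + (-4*6 + 3) = -2 + (-24 + 3) = -2 - 21 = -23)
J(E) = -22 (J(E) = -23 - 1*(-1) = -23 + 1 = -22)
√((-175/O((2 + 7) + 6, -12)*255 + J(-4)) - 154597) = √((-175/((2 + 7) + 6)*255 - 22) - 154597) = √((-175/(9 + 6)*255 - 22) - 154597) = √((-175/15*255 - 22) - 154597) = √((-175*1/15*255 - 22) - 154597) = √((-35/3*255 - 22) - 154597) = √((-2975 - 22) - 154597) = √(-2997 - 154597) = √(-157594) = I*√157594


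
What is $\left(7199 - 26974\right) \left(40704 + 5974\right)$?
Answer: $-923057450$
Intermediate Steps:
$\left(7199 - 26974\right) \left(40704 + 5974\right) = \left(7199 - 26974\right) 46678 = \left(-19775\right) 46678 = -923057450$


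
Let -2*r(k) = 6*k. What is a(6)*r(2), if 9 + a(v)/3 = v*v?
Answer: -486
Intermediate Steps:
a(v) = -27 + 3*v**2 (a(v) = -27 + 3*(v*v) = -27 + 3*v**2)
r(k) = -3*k
a(6)*r(2) = (-27 + 3*6**2)*(-3*2) = (-27 + 3*36)*(-6) = (-27 + 108)*(-6) = 81*(-6) = -486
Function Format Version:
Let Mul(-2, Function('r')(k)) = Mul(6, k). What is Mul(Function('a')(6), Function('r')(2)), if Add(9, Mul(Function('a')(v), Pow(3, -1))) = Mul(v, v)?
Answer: -486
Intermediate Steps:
Function('a')(v) = Add(-27, Mul(3, Pow(v, 2))) (Function('a')(v) = Add(-27, Mul(3, Mul(v, v))) = Add(-27, Mul(3, Pow(v, 2))))
Function('r')(k) = Mul(-3, k) (Function('r')(k) = Mul(Rational(-1, 2), Mul(6, k)) = Mul(-3, k))
Mul(Function('a')(6), Function('r')(2)) = Mul(Add(-27, Mul(3, Pow(6, 2))), Mul(-3, 2)) = Mul(Add(-27, Mul(3, 36)), -6) = Mul(Add(-27, 108), -6) = Mul(81, -6) = -486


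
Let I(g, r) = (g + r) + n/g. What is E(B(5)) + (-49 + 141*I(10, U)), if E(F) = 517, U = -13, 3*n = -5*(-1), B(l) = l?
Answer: 137/2 ≈ 68.500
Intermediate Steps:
n = 5/3 (n = (-5*(-1))/3 = (⅓)*5 = 5/3 ≈ 1.6667)
I(g, r) = g + r + 5/(3*g) (I(g, r) = (g + r) + 5/(3*g) = g + r + 5/(3*g))
E(B(5)) + (-49 + 141*I(10, U)) = 517 + (-49 + 141*(10 - 13 + (5/3)/10)) = 517 + (-49 + 141*(10 - 13 + (5/3)*(⅒))) = 517 + (-49 + 141*(10 - 13 + ⅙)) = 517 + (-49 + 141*(-17/6)) = 517 + (-49 - 799/2) = 517 - 897/2 = 137/2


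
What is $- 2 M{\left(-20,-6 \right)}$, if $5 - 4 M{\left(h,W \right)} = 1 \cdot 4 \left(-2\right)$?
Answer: $- \frac{13}{2} \approx -6.5$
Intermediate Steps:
$M{\left(h,W \right)} = \frac{13}{4}$ ($M{\left(h,W \right)} = \frac{5}{4} - \frac{1 \cdot 4 \left(-2\right)}{4} = \frac{5}{4} - \frac{4 \left(-2\right)}{4} = \frac{5}{4} - -2 = \frac{5}{4} + 2 = \frac{13}{4}$)
$- 2 M{\left(-20,-6 \right)} = \left(-2\right) \frac{13}{4} = - \frac{13}{2}$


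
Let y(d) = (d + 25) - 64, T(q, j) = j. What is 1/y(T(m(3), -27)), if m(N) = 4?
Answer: -1/66 ≈ -0.015152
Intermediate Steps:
y(d) = -39 + d (y(d) = (25 + d) - 64 = -39 + d)
1/y(T(m(3), -27)) = 1/(-39 - 27) = 1/(-66) = -1/66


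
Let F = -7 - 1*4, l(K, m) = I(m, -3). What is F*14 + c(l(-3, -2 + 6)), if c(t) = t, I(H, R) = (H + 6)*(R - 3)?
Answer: -214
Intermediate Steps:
I(H, R) = (-3 + R)*(6 + H) (I(H, R) = (6 + H)*(-3 + R) = (-3 + R)*(6 + H))
l(K, m) = -36 - 6*m (l(K, m) = -18 - 3*m + 6*(-3) + m*(-3) = -18 - 3*m - 18 - 3*m = -36 - 6*m)
F = -11 (F = -7 - 4 = -11)
F*14 + c(l(-3, -2 + 6)) = -11*14 + (-36 - 6*(-2 + 6)) = -154 + (-36 - 6*4) = -154 + (-36 - 24) = -154 - 60 = -214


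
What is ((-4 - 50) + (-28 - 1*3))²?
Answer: 7225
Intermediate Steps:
((-4 - 50) + (-28 - 1*3))² = (-54 + (-28 - 3))² = (-54 - 31)² = (-85)² = 7225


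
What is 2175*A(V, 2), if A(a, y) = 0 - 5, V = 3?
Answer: -10875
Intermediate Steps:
A(a, y) = -5
2175*A(V, 2) = 2175*(-5) = -10875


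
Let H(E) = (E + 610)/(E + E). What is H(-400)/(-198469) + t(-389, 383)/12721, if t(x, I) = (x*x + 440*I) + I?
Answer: 5084363231621/201977931920 ≈ 25.173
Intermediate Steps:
t(x, I) = x² + 441*I (t(x, I) = (x² + 440*I) + I = x² + 441*I)
H(E) = (610 + E)/(2*E) (H(E) = (610 + E)/((2*E)) = (610 + E)*(1/(2*E)) = (610 + E)/(2*E))
H(-400)/(-198469) + t(-389, 383)/12721 = ((½)*(610 - 400)/(-400))/(-198469) + ((-389)² + 441*383)/12721 = ((½)*(-1/400)*210)*(-1/198469) + (151321 + 168903)*(1/12721) = -21/80*(-1/198469) + 320224*(1/12721) = 21/15877520 + 320224/12721 = 5084363231621/201977931920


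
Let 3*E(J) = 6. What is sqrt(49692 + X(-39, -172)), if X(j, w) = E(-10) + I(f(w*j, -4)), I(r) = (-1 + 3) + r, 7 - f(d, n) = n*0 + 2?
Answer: sqrt(49701) ≈ 222.94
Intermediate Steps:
E(J) = 2 (E(J) = (1/3)*6 = 2)
f(d, n) = 5 (f(d, n) = 7 - (n*0 + 2) = 7 - (0 + 2) = 7 - 1*2 = 7 - 2 = 5)
I(r) = 2 + r
X(j, w) = 9 (X(j, w) = 2 + (2 + 5) = 2 + 7 = 9)
sqrt(49692 + X(-39, -172)) = sqrt(49692 + 9) = sqrt(49701)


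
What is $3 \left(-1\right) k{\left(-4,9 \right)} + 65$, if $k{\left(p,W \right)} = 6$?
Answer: $47$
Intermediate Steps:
$3 \left(-1\right) k{\left(-4,9 \right)} + 65 = 3 \left(-1\right) 6 + 65 = \left(-3\right) 6 + 65 = -18 + 65 = 47$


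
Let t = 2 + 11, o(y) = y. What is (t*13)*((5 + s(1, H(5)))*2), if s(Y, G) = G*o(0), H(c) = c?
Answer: 1690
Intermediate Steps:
t = 13
s(Y, G) = 0 (s(Y, G) = G*0 = 0)
(t*13)*((5 + s(1, H(5)))*2) = (13*13)*((5 + 0)*2) = 169*(5*2) = 169*10 = 1690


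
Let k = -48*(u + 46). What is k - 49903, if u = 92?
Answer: -56527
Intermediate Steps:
k = -6624 (k = -48*(92 + 46) = -48*138 = -6624)
k - 49903 = -6624 - 49903 = -56527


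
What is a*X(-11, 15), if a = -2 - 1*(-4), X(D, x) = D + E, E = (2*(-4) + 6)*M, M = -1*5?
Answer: -2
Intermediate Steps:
M = -5
E = 10 (E = (2*(-4) + 6)*(-5) = (-8 + 6)*(-5) = -2*(-5) = 10)
X(D, x) = 10 + D (X(D, x) = D + 10 = 10 + D)
a = 2 (a = -2 + 4 = 2)
a*X(-11, 15) = 2*(10 - 11) = 2*(-1) = -2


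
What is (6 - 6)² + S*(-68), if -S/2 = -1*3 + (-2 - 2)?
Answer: -952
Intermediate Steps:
S = 14 (S = -2*(-1*3 + (-2 - 2)) = -2*(-3 - 4) = -2*(-7) = 14)
(6 - 6)² + S*(-68) = (6 - 6)² + 14*(-68) = 0² - 952 = 0 - 952 = -952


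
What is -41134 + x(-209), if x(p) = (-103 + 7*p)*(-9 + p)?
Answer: 300254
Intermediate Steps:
-41134 + x(-209) = -41134 + (927 - 166*(-209) + 7*(-209)**2) = -41134 + (927 + 34694 + 7*43681) = -41134 + (927 + 34694 + 305767) = -41134 + 341388 = 300254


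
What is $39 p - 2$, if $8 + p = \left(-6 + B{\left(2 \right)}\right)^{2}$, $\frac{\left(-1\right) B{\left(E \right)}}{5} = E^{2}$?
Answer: $26050$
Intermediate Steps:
$B{\left(E \right)} = - 5 E^{2}$
$p = 668$ ($p = -8 + \left(-6 - 5 \cdot 2^{2}\right)^{2} = -8 + \left(-6 - 20\right)^{2} = -8 + \left(-26\right)^{2} = -8 + 676 = 668$)
$39 p - 2 = 39 \cdot 668 - 2 = 26052 - 2 = 26050$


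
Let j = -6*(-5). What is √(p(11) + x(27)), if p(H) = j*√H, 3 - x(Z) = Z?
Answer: √(-24 + 30*√11) ≈ 8.6890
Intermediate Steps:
j = 30
x(Z) = 3 - Z
p(H) = 30*√H
√(p(11) + x(27)) = √(30*√11 + (3 - 1*27)) = √(30*√11 + (3 - 27)) = √(30*√11 - 24) = √(-24 + 30*√11)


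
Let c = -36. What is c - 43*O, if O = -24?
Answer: 996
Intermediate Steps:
c - 43*O = -36 - 43*(-24) = -36 + 1032 = 996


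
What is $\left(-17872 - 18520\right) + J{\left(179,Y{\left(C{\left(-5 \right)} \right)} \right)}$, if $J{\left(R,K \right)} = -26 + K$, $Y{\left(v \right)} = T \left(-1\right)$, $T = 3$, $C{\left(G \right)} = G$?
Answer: $-36421$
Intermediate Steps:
$Y{\left(v \right)} = -3$ ($Y{\left(v \right)} = 3 \left(-1\right) = -3$)
$\left(-17872 - 18520\right) + J{\left(179,Y{\left(C{\left(-5 \right)} \right)} \right)} = \left(-17872 - 18520\right) - 29 = -36392 - 29 = -36421$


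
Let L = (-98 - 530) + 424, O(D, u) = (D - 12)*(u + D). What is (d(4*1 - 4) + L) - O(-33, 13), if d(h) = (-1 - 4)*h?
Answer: -1104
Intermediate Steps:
O(D, u) = (-12 + D)*(D + u)
d(h) = -5*h
L = -204 (L = -628 + 424 = -204)
(d(4*1 - 4) + L) - O(-33, 13) = (-5*(4*1 - 4) - 204) - ((-33)² - 12*(-33) - 12*13 - 33*13) = (-5*(4 - 4) - 204) - (1089 + 396 - 156 - 429) = (-5*0 - 204) - 1*900 = (0 - 204) - 900 = -204 - 900 = -1104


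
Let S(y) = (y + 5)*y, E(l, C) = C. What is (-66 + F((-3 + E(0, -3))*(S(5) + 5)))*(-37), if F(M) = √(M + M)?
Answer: 2442 - 74*I*√165 ≈ 2442.0 - 950.55*I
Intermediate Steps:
S(y) = y*(5 + y) (S(y) = (5 + y)*y = y*(5 + y))
F(M) = √2*√M (F(M) = √(2*M) = √2*√M)
(-66 + F((-3 + E(0, -3))*(S(5) + 5)))*(-37) = (-66 + √2*√((-3 - 3)*(5*(5 + 5) + 5)))*(-37) = (-66 + √2*√(-6*(5*10 + 5)))*(-37) = (-66 + √2*√(-6*(50 + 5)))*(-37) = (-66 + √2*√(-6*55))*(-37) = (-66 + √2*√(-330))*(-37) = (-66 + √2*(I*√330))*(-37) = (-66 + 2*I*√165)*(-37) = 2442 - 74*I*√165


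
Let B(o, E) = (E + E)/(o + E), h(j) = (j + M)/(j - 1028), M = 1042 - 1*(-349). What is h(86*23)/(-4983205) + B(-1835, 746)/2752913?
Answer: -17163194850833/14192298121659000750 ≈ -1.2093e-6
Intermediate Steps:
M = 1391 (M = 1042 + 349 = 1391)
h(j) = (1391 + j)/(-1028 + j) (h(j) = (j + 1391)/(j - 1028) = (1391 + j)/(-1028 + j))
B(o, E) = 2*E/(E + o) (B(o, E) = (2*E)/(E + o) = 2*E/(E + o))
h(86*23)/(-4983205) + B(-1835, 746)/2752913 = ((1391 + 86*23)/(-1028 + 86*23))/(-4983205) + (2*746/(746 - 1835))/2752913 = ((1391 + 1978)/(-1028 + 1978))*(-1/4983205) + (2*746/(-1089))*(1/2752913) = (3369/950)*(-1/4983205) + (2*746*(-1/1089))*(1/2752913) = ((1/950)*3369)*(-1/4983205) - 1492/1089*1/2752913 = (3369/950)*(-1/4983205) - 1492/2997922257 = -3369/4734044750 - 1492/2997922257 = -17163194850833/14192298121659000750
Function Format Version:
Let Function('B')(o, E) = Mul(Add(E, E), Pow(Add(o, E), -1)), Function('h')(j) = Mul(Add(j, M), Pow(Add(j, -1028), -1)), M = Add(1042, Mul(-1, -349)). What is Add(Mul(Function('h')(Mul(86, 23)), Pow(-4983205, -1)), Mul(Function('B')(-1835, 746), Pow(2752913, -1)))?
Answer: Rational(-17163194850833, 14192298121659000750) ≈ -1.2093e-6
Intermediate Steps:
M = 1391 (M = Add(1042, 349) = 1391)
Function('h')(j) = Mul(Pow(Add(-1028, j), -1), Add(1391, j)) (Function('h')(j) = Mul(Add(j, 1391), Pow(Add(j, -1028), -1)) = Mul(Add(1391, j), Pow(Add(-1028, j), -1)) = Mul(Pow(Add(-1028, j), -1), Add(1391, j)))
Function('B')(o, E) = Mul(2, E, Pow(Add(E, o), -1)) (Function('B')(o, E) = Mul(Mul(2, E), Pow(Add(E, o), -1)) = Mul(2, E, Pow(Add(E, o), -1)))
Add(Mul(Function('h')(Mul(86, 23)), Pow(-4983205, -1)), Mul(Function('B')(-1835, 746), Pow(2752913, -1))) = Add(Mul(Mul(Pow(Add(-1028, Mul(86, 23)), -1), Add(1391, Mul(86, 23))), Pow(-4983205, -1)), Mul(Mul(2, 746, Pow(Add(746, -1835), -1)), Pow(2752913, -1))) = Add(Mul(Mul(Pow(Add(-1028, 1978), -1), Add(1391, 1978)), Rational(-1, 4983205)), Mul(Mul(2, 746, Pow(-1089, -1)), Rational(1, 2752913))) = Add(Mul(Mul(Pow(950, -1), 3369), Rational(-1, 4983205)), Mul(Mul(2, 746, Rational(-1, 1089)), Rational(1, 2752913))) = Add(Mul(Mul(Rational(1, 950), 3369), Rational(-1, 4983205)), Mul(Rational(-1492, 1089), Rational(1, 2752913))) = Add(Mul(Rational(3369, 950), Rational(-1, 4983205)), Rational(-1492, 2997922257)) = Add(Rational(-3369, 4734044750), Rational(-1492, 2997922257)) = Rational(-17163194850833, 14192298121659000750)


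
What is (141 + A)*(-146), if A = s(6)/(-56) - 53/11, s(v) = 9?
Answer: -6116597/308 ≈ -19859.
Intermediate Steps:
A = -3067/616 (A = 9/(-56) - 53/11 = 9*(-1/56) - 53*1/11 = -9/56 - 53/11 = -3067/616 ≈ -4.9789)
(141 + A)*(-146) = (141 - 3067/616)*(-146) = (83789/616)*(-146) = -6116597/308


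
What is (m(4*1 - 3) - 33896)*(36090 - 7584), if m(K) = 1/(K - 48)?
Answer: -45413279178/47 ≈ -9.6624e+8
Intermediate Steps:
m(K) = 1/(-48 + K)
(m(4*1 - 3) - 33896)*(36090 - 7584) = (1/(-48 + (4*1 - 3)) - 33896)*(36090 - 7584) = (1/(-48 + (4 - 3)) - 33896)*28506 = (1/(-48 + 1) - 33896)*28506 = (1/(-47) - 33896)*28506 = (-1/47 - 33896)*28506 = -1593113/47*28506 = -45413279178/47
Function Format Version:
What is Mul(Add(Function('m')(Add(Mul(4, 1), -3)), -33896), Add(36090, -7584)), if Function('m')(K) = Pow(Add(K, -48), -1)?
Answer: Rational(-45413279178, 47) ≈ -9.6624e+8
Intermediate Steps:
Function('m')(K) = Pow(Add(-48, K), -1)
Mul(Add(Function('m')(Add(Mul(4, 1), -3)), -33896), Add(36090, -7584)) = Mul(Add(Pow(Add(-48, Add(Mul(4, 1), -3)), -1), -33896), Add(36090, -7584)) = Mul(Add(Pow(Add(-48, Add(4, -3)), -1), -33896), 28506) = Mul(Add(Pow(Add(-48, 1), -1), -33896), 28506) = Mul(Add(Pow(-47, -1), -33896), 28506) = Mul(Add(Rational(-1, 47), -33896), 28506) = Mul(Rational(-1593113, 47), 28506) = Rational(-45413279178, 47)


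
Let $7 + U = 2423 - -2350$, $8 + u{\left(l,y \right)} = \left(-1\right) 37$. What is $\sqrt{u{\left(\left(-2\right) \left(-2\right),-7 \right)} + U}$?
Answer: $\sqrt{4721} \approx 68.709$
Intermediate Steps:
$u{\left(l,y \right)} = -45$ ($u{\left(l,y \right)} = -8 - 37 = -45$)
$U = 4766$ ($U = -7 + \left(2423 - -2350\right) = -7 + \left(2423 + 2350\right) = -7 + 4773 = 4766$)
$\sqrt{u{\left(\left(-2\right) \left(-2\right),-7 \right)} + U} = \sqrt{-45 + 4766} = \sqrt{4721}$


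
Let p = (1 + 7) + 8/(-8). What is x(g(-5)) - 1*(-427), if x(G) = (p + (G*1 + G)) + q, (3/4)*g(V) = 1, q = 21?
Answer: 1373/3 ≈ 457.67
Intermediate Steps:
g(V) = 4/3 (g(V) = (4/3)*1 = 4/3)
p = 7 (p = 8 + 8*(-⅛) = 8 - 1 = 7)
x(G) = 28 + 2*G (x(G) = (7 + (G*1 + G)) + 21 = (7 + (G + G)) + 21 = (7 + 2*G) + 21 = 28 + 2*G)
x(g(-5)) - 1*(-427) = (28 + 2*(4/3)) - 1*(-427) = (28 + 8/3) + 427 = 92/3 + 427 = 1373/3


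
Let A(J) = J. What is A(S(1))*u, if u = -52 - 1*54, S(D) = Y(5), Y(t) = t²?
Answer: -2650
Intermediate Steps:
S(D) = 25 (S(D) = 5² = 25)
u = -106 (u = -52 - 54 = -106)
A(S(1))*u = 25*(-106) = -2650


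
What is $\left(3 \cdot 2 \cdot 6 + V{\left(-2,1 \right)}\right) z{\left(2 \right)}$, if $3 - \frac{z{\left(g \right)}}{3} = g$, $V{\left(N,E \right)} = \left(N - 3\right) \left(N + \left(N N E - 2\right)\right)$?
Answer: $108$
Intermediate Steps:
$V{\left(N,E \right)} = \left(-3 + N\right) \left(-2 + N + E N^{2}\right)$ ($V{\left(N,E \right)} = \left(-3 + N\right) \left(N + \left(N^{2} E - 2\right)\right) = \left(-3 + N\right) \left(N + \left(E N^{2} - 2\right)\right) = \left(-3 + N\right) \left(N + \left(-2 + E N^{2}\right)\right) = \left(-3 + N\right) \left(-2 + N + E N^{2}\right)$)
$z{\left(g \right)} = 9 - 3 g$
$\left(3 \cdot 2 \cdot 6 + V{\left(-2,1 \right)}\right) z{\left(2 \right)} = \left(3 \cdot 2 \cdot 6 + \left(6 + \left(-2\right)^{2} - -10 + 1 \left(-2\right)^{3} - 3 \left(-2\right)^{2}\right)\right) \left(9 - 6\right) = \left(6 \cdot 6 + \left(6 + 4 + 10 + 1 \left(-8\right) - 3 \cdot 4\right)\right) \left(9 - 6\right) = \left(36 + \left(6 + 4 + 10 - 8 - 12\right)\right) 3 = \left(36 + 0\right) 3 = 36 \cdot 3 = 108$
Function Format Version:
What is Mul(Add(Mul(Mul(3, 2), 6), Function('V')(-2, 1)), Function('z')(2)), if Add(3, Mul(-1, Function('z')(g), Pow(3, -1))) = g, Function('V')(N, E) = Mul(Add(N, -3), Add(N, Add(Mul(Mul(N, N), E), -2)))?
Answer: 108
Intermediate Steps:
Function('V')(N, E) = Mul(Add(-3, N), Add(-2, N, Mul(E, Pow(N, 2)))) (Function('V')(N, E) = Mul(Add(-3, N), Add(N, Add(Mul(Pow(N, 2), E), -2))) = Mul(Add(-3, N), Add(N, Add(Mul(E, Pow(N, 2)), -2))) = Mul(Add(-3, N), Add(N, Add(-2, Mul(E, Pow(N, 2))))) = Mul(Add(-3, N), Add(-2, N, Mul(E, Pow(N, 2)))))
Function('z')(g) = Add(9, Mul(-3, g))
Mul(Add(Mul(Mul(3, 2), 6), Function('V')(-2, 1)), Function('z')(2)) = Mul(Add(Mul(Mul(3, 2), 6), Add(6, Pow(-2, 2), Mul(-5, -2), Mul(1, Pow(-2, 3)), Mul(-3, 1, Pow(-2, 2)))), Add(9, Mul(-3, 2))) = Mul(Add(Mul(6, 6), Add(6, 4, 10, Mul(1, -8), Mul(-3, 1, 4))), Add(9, -6)) = Mul(Add(36, Add(6, 4, 10, -8, -12)), 3) = Mul(Add(36, 0), 3) = Mul(36, 3) = 108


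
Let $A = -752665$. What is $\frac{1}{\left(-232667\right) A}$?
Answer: $\frac{1}{175120307555} \approx 5.7104 \cdot 10^{-12}$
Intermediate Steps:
$\frac{1}{\left(-232667\right) A} = \frac{1}{\left(-232667\right) \left(-752665\right)} = \left(- \frac{1}{232667}\right) \left(- \frac{1}{752665}\right) = \frac{1}{175120307555}$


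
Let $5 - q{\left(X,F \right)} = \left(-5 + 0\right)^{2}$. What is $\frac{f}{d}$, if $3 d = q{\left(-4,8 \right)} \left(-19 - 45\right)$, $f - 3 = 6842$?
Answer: $\frac{4107}{256} \approx 16.043$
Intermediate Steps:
$f = 6845$ ($f = 3 + 6842 = 6845$)
$q{\left(X,F \right)} = -20$ ($q{\left(X,F \right)} = 5 - \left(-5 + 0\right)^{2} = 5 - \left(-5\right)^{2} = 5 - 25 = -20$)
$d = \frac{1280}{3}$ ($d = \frac{\left(-20\right) \left(-19 - 45\right)}{3} = \frac{\left(-20\right) \left(-64\right)}{3} = \frac{1}{3} \cdot 1280 = \frac{1280}{3} \approx 426.67$)
$\frac{f}{d} = \frac{6845}{\frac{1280}{3}} = 6845 \cdot \frac{3}{1280} = \frac{4107}{256}$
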